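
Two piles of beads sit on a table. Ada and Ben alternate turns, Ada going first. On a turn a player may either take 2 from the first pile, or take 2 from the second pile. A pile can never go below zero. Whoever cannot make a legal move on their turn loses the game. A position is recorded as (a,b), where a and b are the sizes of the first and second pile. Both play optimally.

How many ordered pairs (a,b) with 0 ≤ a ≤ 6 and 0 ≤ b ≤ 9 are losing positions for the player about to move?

36

Build the W/L table. Terminal = L. A non-terminal position is W if it has a move to some L; otherwise it is L.
Every move lowers a or b (never raises either), so fill the grid row by row in increasing a, and left to right within a row: each cell's successors are then already labelled.
      b=0  b=1  b=2  b=3  b=4  b=5  b=6  b=7  b=8  b=9
a=0:    L    L    W    W    L    L    W    W    L    L
a=1:    L    L    W    W    L    L    W    W    L    L
a=2:    W    W    L    L    W    W    L    L    W    W
a=3:    W    W    L    L    W    W    L    L    W    W
a=4:    L    L    W    W    L    L    W    W    L    L
a=5:    L    L    W    W    L    L    W    W    L    L
a=6:    W    W    L    L    W    W    L    L    W    W
Cells with no legal move (terminal, hence L): (0,0), (0,1), (1,0), (1,1).
The remaining L cells, each justified by listing all of its moves:
(0,4): the only move is to (0,2)(W), a W ⇒ L
(0,5): the only move is to (0,3)(W), a W ⇒ L
(0,8): the only move is to (0,6)(W), a W ⇒ L
(0,9): the only move is to (0,7)(W), a W ⇒ L
(1,4): the only move is to (1,2)(W), a W ⇒ L
(1,5): the only move is to (1,3)(W), a W ⇒ L
(1,8): the only move is to (1,6)(W), a W ⇒ L
(1,9): the only move is to (1,7)(W), a W ⇒ L
(2,2): moves to (0,2)(W), (2,0)(W); every one is W ⇒ L
(2,3): moves to (0,3)(W), (2,1)(W); every one is W ⇒ L
(2,6): moves to (0,6)(W), (2,4)(W); every one is W ⇒ L
(2,7): moves to (0,7)(W), (2,5)(W); every one is W ⇒ L
(3,2): moves to (1,2)(W), (3,0)(W); every one is W ⇒ L
(3,3): moves to (1,3)(W), (3,1)(W); every one is W ⇒ L
(3,6): moves to (1,6)(W), (3,4)(W); every one is W ⇒ L
(3,7): moves to (1,7)(W), (3,5)(W); every one is W ⇒ L
(4,0): the only move is to (2,0)(W), a W ⇒ L
(4,1): the only move is to (2,1)(W), a W ⇒ L
(4,4): moves to (2,4)(W), (4,2)(W); every one is W ⇒ L
(4,5): moves to (2,5)(W), (4,3)(W); every one is W ⇒ L
(4,8): moves to (2,8)(W), (4,6)(W); every one is W ⇒ L
(4,9): moves to (2,9)(W), (4,7)(W); every one is W ⇒ L
(5,0): the only move is to (3,0)(W), a W ⇒ L
(5,1): the only move is to (3,1)(W), a W ⇒ L
(5,4): moves to (3,4)(W), (5,2)(W); every one is W ⇒ L
(5,5): moves to (3,5)(W), (5,3)(W); every one is W ⇒ L
(5,8): moves to (3,8)(W), (5,6)(W); every one is W ⇒ L
(5,9): moves to (3,9)(W), (5,7)(W); every one is W ⇒ L
(6,2): moves to (4,2)(W), (6,0)(W); every one is W ⇒ L
(6,3): moves to (4,3)(W), (6,1)(W); every one is W ⇒ L
(6,6): moves to (4,6)(W), (6,4)(W); every one is W ⇒ L
(6,7): moves to (4,7)(W), (6,5)(W); every one is W ⇒ L
Every other cell has at least one move into one of the L cells above, so it is W.
L cells per row: a=0: 6, a=1: 6, a=2: 4, a=3: 4, a=4: 6, a=5: 6, a=6: 4; total 36.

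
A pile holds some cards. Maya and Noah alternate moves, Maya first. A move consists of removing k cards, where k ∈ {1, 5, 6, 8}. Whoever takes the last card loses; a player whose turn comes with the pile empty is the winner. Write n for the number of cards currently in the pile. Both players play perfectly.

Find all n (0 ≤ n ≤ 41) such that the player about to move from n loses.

Classify positions by backward induction: terminal positions (no move available) are W. From any other position, the mover wins iff some move reaches an L.
n=0: no move; the opponent has just taken the last card and therefore loses → W
n=1: →0(W) only, which is W, so L
n=2: →1(L), so W
n=3: →2(W) only, which is W, so L
n=4: →3(L), so W
n=5: →4(W), 0(W) — all W, so L
n=6: →5(L), so W
n=7: →1(L), so W
n=8: →3(L), so W
n=9: →3(L), so W
n=10: →5(L), so W
n=11: →5(L), so W
n=12: →11(W), 7(W), 6(W), 4(W) — all W, so L
n=13: →12(L), so W
n=14: →13(W), 9(W), 8(W), 6(W) — all W, so L
n=15: →14(L), so W
n=16: →15(W), 11(W), 10(W), 8(W) — all W, so L
n=17: →16(L), so W
n=18: →12(L), so W
n=19: →14(L), so W
n=20: →14(L), so W
n=21: →16(L), so W
n=22: →16(L), so W
n=23: →22(W), 18(W), 17(W), 15(W) — all W, so L
n=24: →23(L), so W
n=25: →24(W), 20(W), 19(W), 17(W) — all W, so L
n=26: →25(L), so W
n=27: →26(W), 22(W), 21(W), 19(W) — all W, so L
n=28: →27(L), so W
n=29: →23(L), so W
n=30: →25(L), so W
n=31: →25(L), so W
n=32: →27(L), so W
n=33: →27(L), so W
n=34: →33(W), 29(W), 28(W), 26(W) — all W, so L
n=35: →34(L), so W
n=36: →35(W), 31(W), 30(W), 28(W) — all W, so L
n=37: →36(L), so W
n=38: →37(W), 33(W), 32(W), 30(W) — all W, so L
n=39: →38(L), so W
n=40: →34(L), so W
n=41: →36(L), so W
The losing starting values of n are exactly the entries labelled L in this table (12 of them).

1, 3, 5, 12, 14, 16, 23, 25, 27, 34, 36, 38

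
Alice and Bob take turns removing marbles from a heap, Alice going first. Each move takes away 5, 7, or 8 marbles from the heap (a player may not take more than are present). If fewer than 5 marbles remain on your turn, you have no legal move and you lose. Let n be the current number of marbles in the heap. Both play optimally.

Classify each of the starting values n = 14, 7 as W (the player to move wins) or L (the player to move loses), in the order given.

Classify positions by backward induction: terminal positions (no move available) are L. From any other position, the mover wins iff some move reaches an L.
n=0: no move → L
n=1: no move → L
n=2: no move → L
n=3: no move → L
n=4: no move → L
n=5: reaches L-position 0 → W
n=6: reaches L-position 1 → W
n=7: reaches L-position 2 → W
n=8: reaches L-position 3 → W
n=9: reaches L-position 4 → W
n=10: reaches L-position 3 → W
n=11: reaches L-position 4 → W
n=12: reaches L-position 4 → W
n=13: only reaches 8(W), 6(W), 5(W), all W → L
n=14: only reaches 9(W), 7(W), 6(W), all W → L

14: L, 7: W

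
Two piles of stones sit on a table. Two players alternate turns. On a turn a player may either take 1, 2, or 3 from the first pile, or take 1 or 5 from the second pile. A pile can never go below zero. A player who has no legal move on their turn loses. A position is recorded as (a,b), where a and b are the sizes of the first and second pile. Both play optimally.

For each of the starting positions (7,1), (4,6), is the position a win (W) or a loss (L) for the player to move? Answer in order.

Build the W/L table. Terminal = L. A non-terminal position is W if it has a move to some L; otherwise it is L.
No move ever increases a pile, so every position that can arise here has a ≤ 7 and b ≤ 6; it is enough to label the cells with 0 ≤ a ≤ 7 and 0 ≤ b ≤ 6.
Every move lowers a or b (never raises either), so fill the grid row by row in increasing a, and left to right within a row: each cell's successors are then already labelled.
      b=0  b=1  b=2  b=3  b=4  b=5  b=6
a=0:    L    W    L    W    L    W    L
a=1:    W    L    W    L    W    L    W
a=2:    W    W    W    W    W    W    W
a=3:    W    W    W    W    W    W    W
a=4:    L    W    L    W    L    W    L
a=5:    W    L    W    L    W    L    W
a=6:    W    W    W    W    W    W    W
a=7:    W    W    W    W    W    W    W
Cells with no legal move (terminal, hence L): (0,0).
The remaining L cells, each justified by listing all of its moves:
(0,2): the only move is to (0,1)(W), a W ⇒ L
(0,4): the only move is to (0,3)(W), a W ⇒ L
(0,6): moves to (0,5)(W), (0,1)(W); every one is W ⇒ L
(1,1): moves to (0,1)(W), (1,0)(W); every one is W ⇒ L
(1,3): moves to (0,3)(W), (1,2)(W); every one is W ⇒ L
(1,5): moves to (0,5)(W), (1,4)(W), (1,0)(W); every one is W ⇒ L
(4,0): moves to (3,0)(W), (2,0)(W), (1,0)(W); every one is W ⇒ L
(4,2): moves to (3,2)(W), (2,2)(W), (1,2)(W), (4,1)(W); every one is W ⇒ L
(4,4): moves to (3,4)(W), (2,4)(W), (1,4)(W), (4,3)(W); every one is W ⇒ L
(4,6): moves to (3,6)(W), (2,6)(W), (1,6)(W), (4,5)(W), (4,1)(W); every one is W ⇒ L
(5,1): moves to (4,1)(W), (3,1)(W), (2,1)(W), (5,0)(W); every one is W ⇒ L
(5,3): moves to (4,3)(W), (3,3)(W), (2,3)(W), (5,2)(W); every one is W ⇒ L
(5,5): moves to (4,5)(W), (3,5)(W), (2,5)(W), (5,4)(W), (5,0)(W); every one is W ⇒ L
Every other cell has at least one move into one of the L cells above, so it is W.
(7,1): the move to (5,1) reaches an L cell, so W
(4,6): one of the L cells justified above, so L

(7,1): W, (4,6): L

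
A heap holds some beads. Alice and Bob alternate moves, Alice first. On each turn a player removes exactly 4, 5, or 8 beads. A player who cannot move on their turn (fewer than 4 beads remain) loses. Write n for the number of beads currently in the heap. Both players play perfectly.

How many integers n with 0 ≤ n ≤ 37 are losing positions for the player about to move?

14

Classify positions by backward induction: terminal positions (no move available) are L. From any other position, the mover wins iff some move reaches an L.
n=0: no move → L
n=1: no move → L
n=2: no move → L
n=3: no move → L
n=4: reaches L-position 0 → W
n=5: reaches L-position 1 → W
n=6: reaches L-position 2 → W
n=7: reaches L-position 3 → W
n=8: reaches L-position 3 → W
n=9: reaches L-position 1 → W
n=10: reaches L-position 2 → W
n=11: reaches L-position 3 → W
n=12: only reaches 8(W), 7(W), 4(W), all W → L
n=13: only reaches 9(W), 8(W), 5(W), all W → L
n=14: only reaches 10(W), 9(W), 6(W), all W → L
n=15: only reaches 11(W), 10(W), 7(W), all W → L
n=16: reaches L-position 12 → W
n=17: reaches L-position 13 → W
n=18: reaches L-position 14 → W
n=19: reaches L-position 15 → W
n=20: reaches L-position 15 → W
n=21: reaches L-position 13 → W
n=22: reaches L-position 14 → W
n=23: reaches L-position 15 → W
n=24: only reaches 20(W), 19(W), 16(W), all W → L
n=25: only reaches 21(W), 20(W), 17(W), all W → L
n=26: only reaches 22(W), 21(W), 18(W), all W → L
n=27: only reaches 23(W), 22(W), 19(W), all W → L
n=28: reaches L-position 24 → W
n=29: reaches L-position 25 → W
n=30: reaches L-position 26 → W
n=31: reaches L-position 27 → W
n=32: reaches L-position 27 → W
n=33: reaches L-position 25 → W
n=34: reaches L-position 26 → W
n=35: reaches L-position 27 → W
n=36: only reaches 32(W), 31(W), 28(W), all W → L
n=37: only reaches 33(W), 32(W), 29(W), all W → L
L entries with 0 ≤ n ≤ 37: n = 0, 1, 2, 3, 12, 13, 14, 15, 24, 25, 26, 27, 36, 37; that makes 14.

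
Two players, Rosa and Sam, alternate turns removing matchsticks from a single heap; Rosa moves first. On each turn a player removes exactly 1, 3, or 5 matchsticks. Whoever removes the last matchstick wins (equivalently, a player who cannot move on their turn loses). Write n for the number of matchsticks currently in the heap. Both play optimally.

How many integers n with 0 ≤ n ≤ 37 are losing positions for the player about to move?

19

Compute win/loss labels from the base case upward. A position with no move is L. Any other position is W if it can reach an L in one move, else L.
n=0: no move → L
n=1: W (go to 0, an L position)
n=2: L (sole option 1(W) is W)
n=3: W (go to 2, an L position)
n=4: L (options 3(W), 1(W) are all W)
n=5: W (go to 4, an L position)
n=6: L (options 5(W), 3(W), 1(W) are all W)
n=7: W (go to 6, an L position)
n=8: L (options 7(W), 5(W), 3(W) are all W)
n=9: W (go to 8, an L position)
n=10: L (options 9(W), 7(W), 5(W) are all W)
n=11: W (go to 10, an L position)
n=12: L (options 11(W), 9(W), 7(W) are all W)
n=13: W (go to 12, an L position)
n=14: L (options 13(W), 11(W), 9(W) are all W)
n=15: W (go to 14, an L position)
n=16: L (options 15(W), 13(W), 11(W) are all W)
n=17: W (go to 16, an L position)
n=18: L (options 17(W), 15(W), 13(W) are all W)
n=19: W (go to 18, an L position)
n=20: L (options 19(W), 17(W), 15(W) are all W)
n=21: W (go to 20, an L position)
n=22: L (options 21(W), 19(W), 17(W) are all W)
n=23: W (go to 22, an L position)
n=24: L (options 23(W), 21(W), 19(W) are all W)
n=25: W (go to 24, an L position)
n=26: L (options 25(W), 23(W), 21(W) are all W)
n=27: W (go to 26, an L position)
n=28: L (options 27(W), 25(W), 23(W) are all W)
n=29: W (go to 28, an L position)
n=30: L (options 29(W), 27(W), 25(W) are all W)
n=31: W (go to 30, an L position)
n=32: L (options 31(W), 29(W), 27(W) are all W)
n=33: W (go to 32, an L position)
n=34: L (options 33(W), 31(W), 29(W) are all W)
n=35: W (go to 34, an L position)
n=36: L (options 35(W), 33(W), 31(W) are all W)
n=37: W (go to 36, an L position)
L entries with 0 ≤ n ≤ 37: n = 0, 2, 4, 6, 8, 10, 12, 14, 16, 18, 20, 22, 24, 26, 28, 30, 32, 34, 36; that makes 19.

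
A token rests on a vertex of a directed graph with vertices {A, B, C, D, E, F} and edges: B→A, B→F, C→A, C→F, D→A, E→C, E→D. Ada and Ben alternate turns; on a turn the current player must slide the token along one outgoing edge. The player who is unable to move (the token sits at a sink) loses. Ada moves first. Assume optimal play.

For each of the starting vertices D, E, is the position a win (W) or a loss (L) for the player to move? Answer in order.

Positions with no move are L. A position that does have a move is losing for the player to move precisely when every available move leads to a winning position for the opponent. Fill in the labels:
Every edge goes from a vertex to one that appears earlier in the order F, A, C, B, D, E, so processing vertices in that order labels each vertex after all of its successors.
F: no outgoing edge → L
A: no outgoing edge → L
C: can move to A, which is L ⇒ W
B: can move to A, which is L ⇒ W
D: can move to A, which is L ⇒ W
E: moves to D(W), C(W); every one is W ⇒ L

D: W, E: L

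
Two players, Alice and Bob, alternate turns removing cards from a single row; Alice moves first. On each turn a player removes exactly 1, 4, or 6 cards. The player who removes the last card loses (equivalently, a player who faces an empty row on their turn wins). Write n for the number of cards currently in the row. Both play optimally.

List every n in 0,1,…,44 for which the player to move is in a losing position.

Use the standard recursion: the mover wins at a terminal position; elsewhere, the mover wins exactly when some move hands the opponent an L position.
n=0: no move; the opponent has just taken the last card and therefore loses → W
n=1: the only move is to 0(W), a W ⇒ L
n=2: can move to 1, which is L ⇒ W
n=3: the only move is to 2(W), a W ⇒ L
n=4: can move to 3, which is L ⇒ W
n=5: can move to 1, which is L ⇒ W
n=6: moves to 5(W), 2(W), 0(W); every one is W ⇒ L
n=7: can move to 6, which is L ⇒ W
n=8: moves to 7(W), 4(W), 2(W); every one is W ⇒ L
n=9: can move to 8, which is L ⇒ W
n=10: can move to 6, which is L ⇒ W
n=11: moves to 10(W), 7(W), 5(W); every one is W ⇒ L
n=12: can move to 11, which is L ⇒ W
n=13: moves to 12(W), 9(W), 7(W); every one is W ⇒ L
n=14: can move to 13, which is L ⇒ W
n=15: can move to 11, which is L ⇒ W
n=16: moves to 15(W), 12(W), 10(W); every one is W ⇒ L
n=17: can move to 16, which is L ⇒ W
n=18: moves to 17(W), 14(W), 12(W); every one is W ⇒ L
n=19: can move to 18, which is L ⇒ W
n=20: can move to 16, which is L ⇒ W
n=21: moves to 20(W), 17(W), 15(W); every one is W ⇒ L
n=22: can move to 21, which is L ⇒ W
n=23: moves to 22(W), 19(W), 17(W); every one is W ⇒ L
n=24: can move to 23, which is L ⇒ W
n=25: can move to 21, which is L ⇒ W
n=26: moves to 25(W), 22(W), 20(W); every one is W ⇒ L
n=27: can move to 26, which is L ⇒ W
n=28: moves to 27(W), 24(W), 22(W); every one is W ⇒ L
n=29: can move to 28, which is L ⇒ W
n=30: can move to 26, which is L ⇒ W
n=31: moves to 30(W), 27(W), 25(W); every one is W ⇒ L
n=32: can move to 31, which is L ⇒ W
n=33: moves to 32(W), 29(W), 27(W); every one is W ⇒ L
n=34: can move to 33, which is L ⇒ W
n=35: can move to 31, which is L ⇒ W
n=36: moves to 35(W), 32(W), 30(W); every one is W ⇒ L
n=37: can move to 36, which is L ⇒ W
n=38: moves to 37(W), 34(W), 32(W); every one is W ⇒ L
n=39: can move to 38, which is L ⇒ W
n=40: can move to 36, which is L ⇒ W
n=41: moves to 40(W), 37(W), 35(W); every one is W ⇒ L
n=42: can move to 41, which is L ⇒ W
n=43: moves to 42(W), 39(W), 37(W); every one is W ⇒ L
n=44: can move to 43, which is L ⇒ W
The losing starting values of n are exactly the entries labelled L in this table (18 of them).

1, 3, 6, 8, 11, 13, 16, 18, 21, 23, 26, 28, 31, 33, 36, 38, 41, 43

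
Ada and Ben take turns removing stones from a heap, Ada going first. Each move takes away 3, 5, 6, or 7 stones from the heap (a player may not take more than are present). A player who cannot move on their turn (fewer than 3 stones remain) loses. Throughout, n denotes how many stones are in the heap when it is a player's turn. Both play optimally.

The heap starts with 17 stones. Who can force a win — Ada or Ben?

Ada wins.

Compute win/loss labels from the base case upward. A position with no move is L. Any other position is W if it can reach an L in one move, else L.
n=0: no move → L
n=1: no move → L
n=2: no move → L
n=3: can move to 0, which is L ⇒ W
n=4: can move to 1, which is L ⇒ W
n=5: can move to 2, which is L ⇒ W
n=6: can move to 1, which is L ⇒ W
n=7: can move to 2, which is L ⇒ W
n=8: can move to 2, which is L ⇒ W
n=9: can move to 2, which is L ⇒ W
n=10: moves to 7(W), 5(W), 4(W), 3(W); every one is W ⇒ L
n=11: moves to 8(W), 6(W), 5(W), 4(W); every one is W ⇒ L
n=12: moves to 9(W), 7(W), 6(W), 5(W); every one is W ⇒ L
n=13: can move to 10, which is L ⇒ W
n=14: can move to 11, which is L ⇒ W
n=15: can move to 12, which is L ⇒ W
n=16: can move to 11, which is L ⇒ W
n=17: can move to 12, which is L ⇒ W
The starting position 17 is W: Ada should remove 5, leaving 12, handing over an L position.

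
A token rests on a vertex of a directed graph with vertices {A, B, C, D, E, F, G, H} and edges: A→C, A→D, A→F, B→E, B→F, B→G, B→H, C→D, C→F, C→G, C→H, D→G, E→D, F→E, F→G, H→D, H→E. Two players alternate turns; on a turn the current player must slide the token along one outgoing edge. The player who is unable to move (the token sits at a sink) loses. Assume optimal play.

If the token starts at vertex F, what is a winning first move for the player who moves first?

Classify positions by backward induction: terminal positions (no move available) are L. From any other position, the mover wins iff some move reaches an L.
Every edge goes from a vertex to one that appears earlier in the order G, D, E, F, H, B, C, A, so processing vertices in that order labels each vertex after all of its successors.
G: no outgoing edge → L
D: →G(L), so W
E: →D(W) only, which is W, so L
F: →E(L), so W
H: →E(L), so W
B: →E(L), so W
C: →G(L), so W
A: →C(W), F(W), D(W) — all W, so L
From F, the L positions reachable in one move are: E, G. Any move reaching one of these is winning.

Move to E.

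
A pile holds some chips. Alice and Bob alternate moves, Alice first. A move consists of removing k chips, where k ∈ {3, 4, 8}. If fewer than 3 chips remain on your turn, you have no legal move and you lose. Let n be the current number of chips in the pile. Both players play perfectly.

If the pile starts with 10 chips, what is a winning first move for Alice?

Label each position W (a win for the player to move) or L (a loss). A position with no legal move is L; any other position is W exactly when some move reaches an L, and L when every move reaches a W.
n=0: no move → L
n=1: no move → L
n=2: no move → L
n=3: →0(L), so W
n=4: →1(L), so W
n=5: →2(L), so W
n=6: →2(L), so W
n=7: →4(W), 3(W) — all W, so L
n=8: →0(L), so W
n=9: →1(L), so W
n=10: →7(L), so W
From 10, the L positions reachable in one move are: 7, 2. Any move reaching one of these is winning.

Remove 3, leaving 7.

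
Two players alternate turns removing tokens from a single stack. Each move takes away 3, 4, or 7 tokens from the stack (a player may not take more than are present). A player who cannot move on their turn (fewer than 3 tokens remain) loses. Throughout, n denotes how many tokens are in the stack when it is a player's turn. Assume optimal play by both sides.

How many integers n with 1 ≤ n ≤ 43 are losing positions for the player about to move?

Label each position W (a win for the player to move) or L (a loss). A position with no legal move is L; any other position is W exactly when some move reaches an L, and L when every move reaches a W.
n=0: no move → L
n=1: no move → L
n=2: no move → L
n=3: W (go to 0, an L position)
n=4: W (go to 1, an L position)
n=5: W (go to 2, an L position)
n=6: W (go to 2, an L position)
n=7: W (go to 0, an L position)
n=8: W (go to 1, an L position)
n=9: W (go to 2, an L position)
n=10: L (options 7(W), 6(W), 3(W) are all W)
n=11: L (options 8(W), 7(W), 4(W) are all W)
n=12: L (options 9(W), 8(W), 5(W) are all W)
n=13: W (go to 10, an L position)
n=14: W (go to 11, an L position)
n=15: W (go to 12, an L position)
n=16: W (go to 12, an L position)
n=17: W (go to 10, an L position)
n=18: W (go to 11, an L position)
n=19: W (go to 12, an L position)
n=20: L (options 17(W), 16(W), 13(W) are all W)
n=21: L (options 18(W), 17(W), 14(W) are all W)
n=22: L (options 19(W), 18(W), 15(W) are all W)
n=23: W (go to 20, an L position)
n=24: W (go to 21, an L position)
n=25: W (go to 22, an L position)
n=26: W (go to 22, an L position)
n=27: W (go to 20, an L position)
n=28: W (go to 21, an L position)
n=29: W (go to 22, an L position)
n=30: L (options 27(W), 26(W), 23(W) are all W)
n=31: L (options 28(W), 27(W), 24(W) are all W)
n=32: L (options 29(W), 28(W), 25(W) are all W)
n=33: W (go to 30, an L position)
n=34: W (go to 31, an L position)
n=35: W (go to 32, an L position)
n=36: W (go to 32, an L position)
n=37: W (go to 30, an L position)
n=38: W (go to 31, an L position)
n=39: W (go to 32, an L position)
n=40: L (options 37(W), 36(W), 33(W) are all W)
n=41: L (options 38(W), 37(W), 34(W) are all W)
n=42: L (options 39(W), 38(W), 35(W) are all W)
n=43: W (go to 40, an L position)
L entries with 1 ≤ n ≤ 43 (n=0 is outside the asked range and is not counted): n = 1, 2, 10, 11, 12, 20, 21, 22, 30, 31, 32, 40, 41, 42; that makes 14.

14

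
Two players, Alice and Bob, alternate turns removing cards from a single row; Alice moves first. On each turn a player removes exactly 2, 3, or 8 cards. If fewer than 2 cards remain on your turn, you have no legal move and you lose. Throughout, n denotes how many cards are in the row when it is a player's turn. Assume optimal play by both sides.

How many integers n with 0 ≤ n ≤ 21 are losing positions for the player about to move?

10

Use the standard recursion: the mover loses at a terminal position; elsewhere, the mover wins exactly when some move hands the opponent an L position.
n=0: no move → L
n=1: no move → L
n=2: →0(L), so W
n=3: →1(L), so W
n=4: →1(L), so W
n=5: →3(W), 2(W) — all W, so L
n=6: →4(W), 3(W) — all W, so L
n=7: →5(L), so W
n=8: →6(L), so W
n=9: →6(L), so W
n=10: →8(W), 7(W), 2(W) — all W, so L
n=11: →9(W), 8(W), 3(W) — all W, so L
n=12: →10(L), so W
n=13: →11(L), so W
n=14: →11(L), so W
n=15: →13(W), 12(W), 7(W) — all W, so L
n=16: →14(W), 13(W), 8(W) — all W, so L
n=17: →15(L), so W
n=18: →16(L), so W
n=19: →16(L), so W
n=20: →18(W), 17(W), 12(W) — all W, so L
n=21: →19(W), 18(W), 13(W) — all W, so L
L entries with 0 ≤ n ≤ 21: n = 0, 1, 5, 6, 10, 11, 15, 16, 20, 21; that makes 10.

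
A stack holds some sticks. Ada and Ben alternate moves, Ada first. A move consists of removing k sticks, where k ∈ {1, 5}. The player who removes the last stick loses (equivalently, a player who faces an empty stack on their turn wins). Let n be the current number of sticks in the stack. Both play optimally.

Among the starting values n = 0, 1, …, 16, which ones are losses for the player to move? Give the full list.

1, 3, 5, 7, 9, 11, 13, 15

Work bottom-up. With no move the player to move wins. Otherwise the position is W if at least one move leads to an L position for the opponent, and L if every move leads to a W.
n=0: no move; the opponent has just taken the last stick and therefore loses → W
n=1: the only move is to 0(W), a W ⇒ L
n=2: can move to 1, which is L ⇒ W
n=3: the only move is to 2(W), a W ⇒ L
n=4: can move to 3, which is L ⇒ W
n=5: moves to 4(W), 0(W); every one is W ⇒ L
n=6: can move to 5, which is L ⇒ W
n=7: moves to 6(W), 2(W); every one is W ⇒ L
n=8: can move to 7, which is L ⇒ W
n=9: moves to 8(W), 4(W); every one is W ⇒ L
n=10: can move to 9, which is L ⇒ W
n=11: moves to 10(W), 6(W); every one is W ⇒ L
n=12: can move to 11, which is L ⇒ W
n=13: moves to 12(W), 8(W); every one is W ⇒ L
n=14: can move to 13, which is L ⇒ W
n=15: moves to 14(W), 10(W); every one is W ⇒ L
n=16: can move to 15, which is L ⇒ W
The losing starting values of n are exactly the entries labelled L in this table (8 of them).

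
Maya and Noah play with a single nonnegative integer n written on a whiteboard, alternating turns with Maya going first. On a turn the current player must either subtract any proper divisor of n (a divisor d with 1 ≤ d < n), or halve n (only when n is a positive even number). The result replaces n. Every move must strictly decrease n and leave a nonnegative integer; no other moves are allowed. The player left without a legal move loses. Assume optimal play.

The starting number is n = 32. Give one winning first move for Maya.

Label each position W (a win for the player to move) or L (a loss). A position with no legal move is L; any other position is W exactly when some move reaches an L, and L when every move reaches a W.
n=0: no move → L
n=1: no move → L
n=2: reaches L-position 1 → W
n=3: only reaches 2(W), which is W → L
n=4: reaches L-position 3 → W
n=5: only reaches 4(W), which is W → L
n=6: reaches L-position 3 → W
n=7: only reaches 6(W), which is W → L
n=8: reaches L-position 7 → W
n=9: only reaches 6(W), 8(W), all W → L
n=10: reaches L-position 5 → W
n=11: only reaches 10(W), which is W → L
n=12: reaches L-position 9 → W
n=13: only reaches 12(W), which is W → L
n=14: reaches L-position 7 → W
n=15: only reaches 10(W), 12(W), 14(W), all W → L
n=16: reaches L-position 15 → W
n=17: only reaches 16(W), which is W → L
n=18: reaches L-position 9 → W
n=19: only reaches 18(W), which is W → L
n=20: reaches L-position 15 → W
n=21: only reaches 14(W), 18(W), 20(W), all W → L
n=22: reaches L-position 11 → W
n=23: only reaches 22(W), which is W → L
n=24: reaches L-position 21 → W
n=25: only reaches 20(W), 24(W), all W → L
n=26: reaches L-position 13 → W
n=27: only reaches 18(W), 24(W), 26(W), all W → L
n=28: reaches L-position 21 → W
n=29: only reaches 28(W), which is W → L
n=30: reaches L-position 15 → W
n=31: only reaches 30(W), which is W → L
n=32: reaches L-position 31 → W
From 32, the L positions reachable in one move are: 31.

Move to 31.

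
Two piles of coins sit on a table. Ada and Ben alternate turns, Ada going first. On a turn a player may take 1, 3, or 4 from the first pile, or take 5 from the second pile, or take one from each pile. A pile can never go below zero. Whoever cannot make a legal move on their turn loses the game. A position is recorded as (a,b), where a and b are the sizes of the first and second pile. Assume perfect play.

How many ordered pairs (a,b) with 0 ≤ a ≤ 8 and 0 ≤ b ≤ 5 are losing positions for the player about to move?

Positions with no move are L. A position that does have a move is losing for the player to move precisely when every available move leads to a winning position for the opponent. Fill in the labels:
Every move lowers a or b (never raises either), so fill the grid row by row in increasing a, and left to right within a row: each cell's successors are then already labelled.
      b=0  b=1  b=2  b=3  b=4  b=5
a=0:    L    L    L    L    L    W
a=1:    W    W    W    W    W    W
a=2:    L    L    L    L    L    W
a=3:    W    W    W    W    W    W
a=4:    W    W    W    W    W    L
a=5:    W    W    W    W    W    W
a=6:    W    W    W    W    W    L
a=7:    L    L    L    L    L    W
a=8:    W    W    W    W    W    W
Cells with no legal move (terminal, hence L): (0,0), (0,1), (0,2), (0,3), (0,4).
The remaining L cells, each justified by listing all of its moves:
(2,0): only reaches (1,0)(W), which is W → L
(2,1): only reaches (1,1)(W), (1,0)(W), all W → L
(2,2): only reaches (1,2)(W), (1,1)(W), all W → L
(2,3): only reaches (1,3)(W), (1,2)(W), all W → L
(2,4): only reaches (1,4)(W), (1,3)(W), all W → L
(4,5): only reaches (3,5)(W), (1,5)(W), (0,5)(W), (4,0)(W), (3,4)(W), all W → L
(6,5): only reaches (5,5)(W), (3,5)(W), (2,5)(W), (6,0)(W), (5,4)(W), all W → L
(7,0): only reaches (6,0)(W), (4,0)(W), (3,0)(W), all W → L
(7,1): only reaches (6,1)(W), (4,1)(W), (3,1)(W), (6,0)(W), all W → L
(7,2): only reaches (6,2)(W), (4,2)(W), (3,2)(W), (6,1)(W), all W → L
(7,3): only reaches (6,3)(W), (4,3)(W), (3,3)(W), (6,2)(W), all W → L
(7,4): only reaches (6,4)(W), (4,4)(W), (3,4)(W), (6,3)(W), all W → L
Every other cell has at least one move into one of the L cells above, so it is W.
L cells per row: a=0: 5, a=1: 0, a=2: 5, a=3: 0, a=4: 1, a=5: 0, a=6: 1, a=7: 5, a=8: 0; total 17.

17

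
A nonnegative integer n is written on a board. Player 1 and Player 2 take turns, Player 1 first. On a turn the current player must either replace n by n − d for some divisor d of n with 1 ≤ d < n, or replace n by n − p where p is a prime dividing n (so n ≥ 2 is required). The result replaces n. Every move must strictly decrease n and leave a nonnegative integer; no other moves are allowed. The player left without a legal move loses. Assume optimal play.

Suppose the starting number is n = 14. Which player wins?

Player 2 wins.

Work bottom-up. With no move the player to move loses. Otherwise the position is W if at least one move leads to an L position for the opponent, and L if every move leads to a W.
n=0: no move → L
n=1: no move → L
n=2: reaches L-position 0 → W
n=3: reaches L-position 0 → W
n=4: only reaches 2(W), 3(W), all W → L
n=5: reaches L-position 0 → W
n=6: reaches L-position 4 → W
n=7: reaches L-position 0 → W
n=8: reaches L-position 4 → W
n=9: only reaches 6(W), 8(W), all W → L
n=10: reaches L-position 9 → W
n=11: reaches L-position 0 → W
n=12: reaches L-position 9 → W
n=13: reaches L-position 0 → W
n=14: only reaches 7(W), 12(W), 13(W), all W → L
Every move from 14 reaches a W position, so the mover loses.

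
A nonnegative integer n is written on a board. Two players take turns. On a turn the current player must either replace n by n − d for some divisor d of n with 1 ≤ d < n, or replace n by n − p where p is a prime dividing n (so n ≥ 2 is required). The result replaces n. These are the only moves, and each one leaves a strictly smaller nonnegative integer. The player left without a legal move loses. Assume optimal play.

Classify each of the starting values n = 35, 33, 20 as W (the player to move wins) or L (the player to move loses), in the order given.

Label each position W (a win for the player to move) or L (a loss). A position with no legal move is L; any other position is W exactly when some move reaches an L, and L when every move reaches a W.
n=0: no move → L
n=1: no move → L
n=2: →0(L), so W
n=3: →0(L), so W
n=4: →2(W), 3(W) — all W, so L
n=5: →0(L), so W
n=6: →4(L), so W
n=7: →0(L), so W
n=8: →4(L), so W
n=9: →6(W), 8(W) — all W, so L
n=10: →9(L), so W
n=11: →0(L), so W
n=12: →9(L), so W
n=13: →0(L), so W
n=14: →7(W), 12(W), 13(W) — all W, so L
n=15: →14(L), so W
n=16: →14(L), so W
n=17: →0(L), so W
n=18: →9(L), so W
n=19: →0(L), so W
n=20: →10(W), 15(W), 16(W), 18(W), 19(W) — all W, so L
n=21: →14(L), so W
n=22: →20(L), so W
n=23: →0(L), so W
n=24: →20(L), so W
n=25: →20(L), so W
n=26: →13(W), 24(W), 25(W) — all W, so L
n=27: →26(L), so W
n=28: →14(L), so W
n=29: →0(L), so W
n=30: →20(L), so W
n=31: →0(L), so W
n=32: →16(W), 24(W), 28(W), 30(W), 31(W) — all W, so L
n=33: →32(L), so W
n=34: →32(L), so W
n=35: →28(W), 30(W), 34(W) — all W, so L

35: L, 33: W, 20: L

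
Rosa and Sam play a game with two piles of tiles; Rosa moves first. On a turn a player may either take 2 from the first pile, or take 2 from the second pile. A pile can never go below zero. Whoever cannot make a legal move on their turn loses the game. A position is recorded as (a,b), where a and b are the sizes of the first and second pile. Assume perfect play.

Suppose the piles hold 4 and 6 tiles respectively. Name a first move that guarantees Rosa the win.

Classify positions by backward induction: terminal positions (no move available) are L. From any other position, the mover wins iff some move reaches an L.
No move ever increases a pile, so every position that can arise here has a ≤ 4 and b ≤ 6; it is enough to label the cells with 0 ≤ a ≤ 4 and 0 ≤ b ≤ 6.
Every move lowers a or b (never raises either), so fill the grid row by row in increasing a, and left to right within a row: each cell's successors are then already labelled.
      b=0  b=1  b=2  b=3  b=4  b=5  b=6
a=0:    L    L    W    W    L    L    W
a=1:    L    L    W    W    L    L    W
a=2:    W    W    L    L    W    W    L
a=3:    W    W    L    L    W    W    L
a=4:    L    L    W    W    L    L    W
Cells with no legal move (terminal, hence L): (0,0), (0,1), (1,0), (1,1).
The remaining L cells, each justified by listing all of its moves:
(0,4): →(0,2)(W) only, which is W, so L
(0,5): →(0,3)(W) only, which is W, so L
(1,4): →(1,2)(W) only, which is W, so L
(1,5): →(1,3)(W) only, which is W, so L
(2,2): →(0,2)(W), (2,0)(W) — all W, so L
(2,3): →(0,3)(W), (2,1)(W) — all W, so L
(2,6): →(0,6)(W), (2,4)(W) — all W, so L
(3,2): →(1,2)(W), (3,0)(W) — all W, so L
(3,3): →(1,3)(W), (3,1)(W) — all W, so L
(3,6): →(1,6)(W), (3,4)(W) — all W, so L
(4,0): →(2,0)(W) only, which is W, so L
(4,1): →(2,1)(W) only, which is W, so L
(4,4): →(2,4)(W), (4,2)(W) — all W, so L
(4,5): →(2,5)(W), (4,3)(W) — all W, so L
Every other cell has at least one move into one of the L cells above, so it is W.
From (4,6), the L positions reachable in one move are: (2,6), (4,4). Any move reaching one of these is winning.

Move to (2,6).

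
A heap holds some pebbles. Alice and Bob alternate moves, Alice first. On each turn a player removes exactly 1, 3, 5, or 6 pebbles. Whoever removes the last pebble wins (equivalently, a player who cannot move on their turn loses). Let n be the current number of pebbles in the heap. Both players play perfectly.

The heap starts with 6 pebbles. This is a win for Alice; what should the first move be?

Remove 6, leaving 0.

Compute win/loss labels from the base case upward. A position with no move is L. Any other position is W if it can reach an L in one move, else L.
n=0: no move → L
n=1: →0(L), so W
n=2: →1(W) only, which is W, so L
n=3: →2(L), so W
n=4: →3(W), 1(W) — all W, so L
n=5: →4(L), so W
n=6: →0(L), so W
From 6, the L positions reachable in one move are: 0.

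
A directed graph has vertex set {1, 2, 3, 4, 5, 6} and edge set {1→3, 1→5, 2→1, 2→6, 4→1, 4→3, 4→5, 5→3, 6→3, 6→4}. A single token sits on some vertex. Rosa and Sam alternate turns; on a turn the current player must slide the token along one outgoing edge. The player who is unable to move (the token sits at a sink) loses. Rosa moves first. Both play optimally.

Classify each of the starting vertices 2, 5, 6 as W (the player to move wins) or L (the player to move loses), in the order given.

Use the standard recursion: the mover loses at a terminal position; elsewhere, the mover wins exactly when some move hands the opponent an L position.
Every edge goes from a vertex to one that appears earlier in the order 3, 5, 1, 4, 6, 2, so processing vertices in that order labels each vertex after all of its successors.
3: no outgoing edge → L
5: W (go to 3, an L position)
1: W (go to 3, an L position)
4: W (go to 3, an L position)
6: W (go to 3, an L position)
2: L (options 6(W), 1(W) are all W)

2: L, 5: W, 6: W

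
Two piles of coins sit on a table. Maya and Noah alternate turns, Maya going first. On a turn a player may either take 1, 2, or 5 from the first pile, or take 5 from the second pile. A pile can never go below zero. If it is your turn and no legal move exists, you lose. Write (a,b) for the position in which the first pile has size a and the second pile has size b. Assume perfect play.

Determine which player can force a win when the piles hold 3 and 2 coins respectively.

Classify positions by backward induction: terminal positions (no move available) are L. From any other position, the mover wins iff some move reaches an L.
No move ever increases a pile, so every position that can arise here has a ≤ 3 and b ≤ 2; it is enough to label the cells with 0 ≤ a ≤ 3 and 0 ≤ b ≤ 2.
Every move lowers a or b (never raises either), so fill the grid row by row in increasing a, and left to right within a row: each cell's successors are then already labelled.
      b=0  b=1  b=2
a=0:    L    L    L
a=1:    W    W    W
a=2:    W    W    W
a=3:    L    L    L
Cells with no legal move (terminal, hence L): (0,0), (0,1), (0,2).
The remaining L cells, each justified by listing all of its moves:
(3,0): L (options (2,0)(W), (1,0)(W) are all W)
(3,1): L (options (2,1)(W), (1,1)(W) are all W)
(3,2): L (options (2,2)(W), (1,2)(W) are all W)
Every other cell has at least one move into one of the L cells above, so it is W.
The starting position (3,2) is L: whatever Maya does, the opponent receives a W position.

Noah wins.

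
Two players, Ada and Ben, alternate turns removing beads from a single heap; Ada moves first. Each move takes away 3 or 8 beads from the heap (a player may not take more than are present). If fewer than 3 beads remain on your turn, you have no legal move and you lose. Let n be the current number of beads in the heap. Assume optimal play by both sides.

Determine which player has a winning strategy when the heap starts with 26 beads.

Classify positions by backward induction: terminal positions (no move available) are L. From any other position, the mover wins iff some move reaches an L.
n=0: no move → L
n=1: no move → L
n=2: no move → L
n=3: reaches L-position 0 → W
n=4: reaches L-position 1 → W
n=5: reaches L-position 2 → W
n=6: only reaches 3(W), which is W → L
n=7: only reaches 4(W), which is W → L
n=8: reaches L-position 0 → W
n=9: reaches L-position 6 → W
n=10: reaches L-position 7 → W
n=11: only reaches 8(W), 3(W), all W → L
n=12: only reaches 9(W), 4(W), all W → L
n=13: only reaches 10(W), 5(W), all W → L
n=14: reaches L-position 11 → W
n=15: reaches L-position 12 → W
n=16: reaches L-position 13 → W
n=17: only reaches 14(W), 9(W), all W → L
n=18: only reaches 15(W), 10(W), all W → L
n=19: reaches L-position 11 → W
n=20: reaches L-position 17 → W
n=21: reaches L-position 18 → W
n=22: only reaches 19(W), 14(W), all W → L
n=23: only reaches 20(W), 15(W), all W → L
n=24: only reaches 21(W), 16(W), all W → L
n=25: reaches L-position 22 → W
n=26: reaches L-position 23 → W
From 26 Ada can remove 3, leaving 23, reaching an L position.

Ada wins.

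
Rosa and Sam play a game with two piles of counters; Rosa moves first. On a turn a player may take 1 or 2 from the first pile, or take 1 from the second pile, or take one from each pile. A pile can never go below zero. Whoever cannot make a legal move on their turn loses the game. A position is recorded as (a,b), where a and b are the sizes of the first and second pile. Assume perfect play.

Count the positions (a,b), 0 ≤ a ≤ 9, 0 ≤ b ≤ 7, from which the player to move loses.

Classify positions by backward induction: terminal positions (no move available) are L. From any other position, the mover wins iff some move reaches an L.
Every move lowers a or b (never raises either), so fill the grid row by row in increasing a, and left to right within a row: each cell's successors are then already labelled.
      b=0  b=1  b=2  b=3  b=4  b=5  b=6  b=7
a=0:    L    W    L    W    L    W    L    W
a=1:    W    W    W    W    W    W    W    W
a=2:    W    L    W    L    W    L    W    L
a=3:    L    W    W    W    W    W    W    W
a=4:    W    W    L    W    L    W    L    W
a=5:    W    L    W    W    W    W    W    W
a=6:    L    W    W    L    W    L    W    L
a=7:    W    W    L    W    W    W    W    W
a=8:    W    L    W    W    L    W    L    W
a=9:    L    W    W    L    W    W    W    W
Cells with no legal move (terminal, hence L): (0,0).
The remaining L cells, each justified by listing all of its moves:
(0,2): the only move is to (0,1)(W), a W ⇒ L
(0,4): the only move is to (0,3)(W), a W ⇒ L
(0,6): the only move is to (0,5)(W), a W ⇒ L
(2,1): moves to (1,1)(W), (0,1)(W), (2,0)(W), (1,0)(W); every one is W ⇒ L
(2,3): moves to (1,3)(W), (0,3)(W), (2,2)(W), (1,2)(W); every one is W ⇒ L
(2,5): moves to (1,5)(W), (0,5)(W), (2,4)(W), (1,4)(W); every one is W ⇒ L
(2,7): moves to (1,7)(W), (0,7)(W), (2,6)(W), (1,6)(W); every one is W ⇒ L
(3,0): moves to (2,0)(W), (1,0)(W); every one is W ⇒ L
(4,2): moves to (3,2)(W), (2,2)(W), (4,1)(W), (3,1)(W); every one is W ⇒ L
(4,4): moves to (3,4)(W), (2,4)(W), (4,3)(W), (3,3)(W); every one is W ⇒ L
(4,6): moves to (3,6)(W), (2,6)(W), (4,5)(W), (3,5)(W); every one is W ⇒ L
(5,1): moves to (4,1)(W), (3,1)(W), (5,0)(W), (4,0)(W); every one is W ⇒ L
(6,0): moves to (5,0)(W), (4,0)(W); every one is W ⇒ L
(6,3): moves to (5,3)(W), (4,3)(W), (6,2)(W), (5,2)(W); every one is W ⇒ L
(6,5): moves to (5,5)(W), (4,5)(W), (6,4)(W), (5,4)(W); every one is W ⇒ L
(6,7): moves to (5,7)(W), (4,7)(W), (6,6)(W), (5,6)(W); every one is W ⇒ L
(7,2): moves to (6,2)(W), (5,2)(W), (7,1)(W), (6,1)(W); every one is W ⇒ L
(8,1): moves to (7,1)(W), (6,1)(W), (8,0)(W), (7,0)(W); every one is W ⇒ L
(8,4): moves to (7,4)(W), (6,4)(W), (8,3)(W), (7,3)(W); every one is W ⇒ L
(8,6): moves to (7,6)(W), (6,6)(W), (8,5)(W), (7,5)(W); every one is W ⇒ L
(9,0): moves to (8,0)(W), (7,0)(W); every one is W ⇒ L
(9,3): moves to (8,3)(W), (7,3)(W), (9,2)(W), (8,2)(W); every one is W ⇒ L
Every other cell has at least one move into one of the L cells above, so it is W.
L cells per row: a=0: 4, a=1: 0, a=2: 4, a=3: 1, a=4: 3, a=5: 1, a=6: 4, a=7: 1, a=8: 3, a=9: 2; total 23.

23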